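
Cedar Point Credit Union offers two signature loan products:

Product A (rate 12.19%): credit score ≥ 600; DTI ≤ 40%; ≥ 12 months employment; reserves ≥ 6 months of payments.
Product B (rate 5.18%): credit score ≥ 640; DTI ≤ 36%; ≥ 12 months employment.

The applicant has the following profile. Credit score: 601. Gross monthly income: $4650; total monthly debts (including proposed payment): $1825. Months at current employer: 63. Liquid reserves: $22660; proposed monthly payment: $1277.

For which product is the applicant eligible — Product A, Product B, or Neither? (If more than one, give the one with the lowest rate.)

Product A

DTI = 1,825/4,650 = 39.2%.
Reserves = 22,660/1,277 = 17.7 months.
Product A: score 601 ≥ 600; DTI 39.2% ≤ 40%; employment 63 ≥ 12 mo; reserves 17.7 ≥ 6 mo → qualifies.
Product B: score 601 < 640; DTI 39.2% > 36%; employment 63 ≥ 12 mo → does not qualify.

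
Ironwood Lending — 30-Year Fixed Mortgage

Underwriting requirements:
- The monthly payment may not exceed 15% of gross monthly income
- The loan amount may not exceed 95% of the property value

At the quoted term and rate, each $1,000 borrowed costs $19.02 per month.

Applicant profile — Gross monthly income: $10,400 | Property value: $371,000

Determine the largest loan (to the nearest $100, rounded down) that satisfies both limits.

Payment cap: 15% × $10,400 = $1,560/month.
At $19.02 per $1,000, that supports 1,560/19.02 × 1,000 ≈ $82,018 → $82,000.
LTV cap: 95% × $371,000 = $352,450 → $352,400.
Binding constraint: payment-to-income.

$82,000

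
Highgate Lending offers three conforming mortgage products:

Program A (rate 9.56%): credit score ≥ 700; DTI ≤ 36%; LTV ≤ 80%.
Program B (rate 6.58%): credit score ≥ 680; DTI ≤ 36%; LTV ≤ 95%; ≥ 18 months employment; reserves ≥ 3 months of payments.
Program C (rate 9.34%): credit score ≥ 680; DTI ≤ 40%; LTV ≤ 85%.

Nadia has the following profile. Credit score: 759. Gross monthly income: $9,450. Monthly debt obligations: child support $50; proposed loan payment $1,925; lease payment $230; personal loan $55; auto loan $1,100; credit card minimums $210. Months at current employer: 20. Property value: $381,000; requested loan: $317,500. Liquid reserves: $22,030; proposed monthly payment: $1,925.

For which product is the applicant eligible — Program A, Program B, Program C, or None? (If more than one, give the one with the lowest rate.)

Program C

Total debts = (50 + 1,925 + 230 + 55 + 1,100 + 210) = 3,570; DTI = 3,570/9,450 = 37.8%.
LTV = 317,500/381,000 = 83.3%.
Reserves = 22,030/1,925 = 11.4 months.
Program A: score 759 ≥ 700; DTI 37.8% > 36%; LTV 83.3% > 80% → does not qualify.
Program B: score 759 ≥ 680; DTI 37.8% > 36%; LTV 83.3% ≤ 95%; employment 20 ≥ 18 mo; reserves 11.4 ≥ 3 mo → does not qualify.
Program C: score 759 ≥ 680; DTI 37.8% ≤ 40%; LTV 83.3% ≤ 85% → qualifies.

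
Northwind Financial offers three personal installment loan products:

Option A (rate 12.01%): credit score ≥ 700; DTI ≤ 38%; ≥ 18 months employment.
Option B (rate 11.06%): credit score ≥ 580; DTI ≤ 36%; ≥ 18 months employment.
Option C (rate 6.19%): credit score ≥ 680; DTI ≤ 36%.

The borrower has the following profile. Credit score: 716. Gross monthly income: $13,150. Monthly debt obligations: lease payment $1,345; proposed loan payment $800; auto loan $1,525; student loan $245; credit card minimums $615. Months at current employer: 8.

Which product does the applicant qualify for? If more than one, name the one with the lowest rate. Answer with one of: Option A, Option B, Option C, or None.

Option C

Total debts = (1,345 + 800 + 1,525 + 245 + 615) = 4,530; DTI = 4,530/13,150 = 34.4%.
Option A: score 716 ≥ 700; DTI 34.4% ≤ 38%; employment 8 < 18 mo → does not qualify.
Option B: score 716 ≥ 580; DTI 34.4% ≤ 36%; employment 8 < 18 mo → does not qualify.
Option C: score 716 ≥ 680; DTI 34.4% ≤ 36% → qualifies.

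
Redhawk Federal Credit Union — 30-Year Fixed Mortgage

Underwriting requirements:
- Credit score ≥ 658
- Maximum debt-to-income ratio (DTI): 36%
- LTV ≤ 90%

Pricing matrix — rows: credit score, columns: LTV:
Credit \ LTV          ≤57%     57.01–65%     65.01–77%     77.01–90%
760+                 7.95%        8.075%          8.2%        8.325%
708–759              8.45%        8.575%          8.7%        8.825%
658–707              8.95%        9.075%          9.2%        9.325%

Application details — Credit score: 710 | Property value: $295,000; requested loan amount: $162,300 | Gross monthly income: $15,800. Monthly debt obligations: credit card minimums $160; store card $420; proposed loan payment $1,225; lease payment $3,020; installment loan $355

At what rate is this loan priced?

8.45%

Credit score 710 ≥ 658; Total monthly debts = (160 + 420 + 1,225 + 3,020 + 355) = 5,180. DTI = 5,180/15,800 = 32.8% ≤ 36%
LTV = 162,300/295,000 = 55% ≤ 90%
Credit 710 → row 708–759; LTV 55% → column ≤57%. Grid cell → 8.45%.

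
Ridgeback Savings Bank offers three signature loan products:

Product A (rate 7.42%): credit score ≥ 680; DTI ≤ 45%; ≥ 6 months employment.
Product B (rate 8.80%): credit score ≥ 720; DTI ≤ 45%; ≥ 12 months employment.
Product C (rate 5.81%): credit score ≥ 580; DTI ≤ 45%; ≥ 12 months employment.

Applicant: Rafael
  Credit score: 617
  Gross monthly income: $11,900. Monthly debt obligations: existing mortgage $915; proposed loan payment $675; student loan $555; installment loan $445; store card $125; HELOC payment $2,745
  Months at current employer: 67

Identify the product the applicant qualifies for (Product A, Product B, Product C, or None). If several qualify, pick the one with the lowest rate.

Total debts = (915 + 675 + 555 + 445 + 125 + 2,745) = 5,460; DTI = 5,460/11,900 = 45.9%.
Product A: score 617 < 680; DTI 45.9% > 45%; employment 67 ≥ 6 mo → does not qualify.
Product B: score 617 < 720; DTI 45.9% > 45%; employment 67 ≥ 12 mo → does not qualify.
Product C: score 617 ≥ 580; DTI 45.9% > 45%; employment 67 ≥ 12 mo → does not qualify.

None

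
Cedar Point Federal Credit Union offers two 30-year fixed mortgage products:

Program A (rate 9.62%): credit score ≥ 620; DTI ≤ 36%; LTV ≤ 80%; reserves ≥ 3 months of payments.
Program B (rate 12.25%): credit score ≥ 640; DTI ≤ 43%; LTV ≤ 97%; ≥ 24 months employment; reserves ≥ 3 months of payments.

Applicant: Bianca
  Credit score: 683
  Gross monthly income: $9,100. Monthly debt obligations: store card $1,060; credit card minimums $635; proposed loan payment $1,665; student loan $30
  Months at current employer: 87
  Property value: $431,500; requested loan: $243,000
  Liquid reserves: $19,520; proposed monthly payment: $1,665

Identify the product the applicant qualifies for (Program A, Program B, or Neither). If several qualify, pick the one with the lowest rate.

Program B

Total debts = (1,060 + 635 + 1,665 + 30) = 3,390; DTI = 3,390/9,100 = 37.3%.
LTV = 243,000/431,500 = 56.3%.
Reserves = 19,520/1,665 = 11.7 months.
Program A: score 683 ≥ 620; DTI 37.3% > 36%; LTV 56.3% ≤ 80%; reserves 11.7 ≥ 3 mo → does not qualify.
Program B: score 683 ≥ 640; DTI 37.3% ≤ 43%; LTV 56.3% ≤ 97%; employment 87 ≥ 24 mo; reserves 11.7 ≥ 3 mo → qualifies.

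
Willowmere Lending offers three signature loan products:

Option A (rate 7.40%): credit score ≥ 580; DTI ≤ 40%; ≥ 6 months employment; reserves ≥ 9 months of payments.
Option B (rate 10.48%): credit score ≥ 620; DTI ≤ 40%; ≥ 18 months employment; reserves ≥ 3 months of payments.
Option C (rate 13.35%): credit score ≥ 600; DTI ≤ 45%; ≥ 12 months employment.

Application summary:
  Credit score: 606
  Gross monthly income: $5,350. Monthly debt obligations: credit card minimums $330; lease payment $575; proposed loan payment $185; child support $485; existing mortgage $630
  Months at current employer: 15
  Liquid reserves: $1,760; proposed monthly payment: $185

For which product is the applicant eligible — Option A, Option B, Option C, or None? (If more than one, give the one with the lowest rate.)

Total debts = (330 + 575 + 185 + 485 + 630) = 2,205; DTI = 2,205/5,350 = 41.2%.
Reserves = 1,760/185 = 9.5 months.
Option A: score 606 ≥ 580; DTI 41.2% > 40%; employment 15 ≥ 6 mo; reserves 9.5 ≥ 9 mo → does not qualify.
Option B: score 606 < 620; DTI 41.2% > 40%; employment 15 < 18 mo; reserves 9.5 ≥ 3 mo → does not qualify.
Option C: score 606 ≥ 600; DTI 41.2% ≤ 45%; employment 15 ≥ 12 mo → qualifies.

Option C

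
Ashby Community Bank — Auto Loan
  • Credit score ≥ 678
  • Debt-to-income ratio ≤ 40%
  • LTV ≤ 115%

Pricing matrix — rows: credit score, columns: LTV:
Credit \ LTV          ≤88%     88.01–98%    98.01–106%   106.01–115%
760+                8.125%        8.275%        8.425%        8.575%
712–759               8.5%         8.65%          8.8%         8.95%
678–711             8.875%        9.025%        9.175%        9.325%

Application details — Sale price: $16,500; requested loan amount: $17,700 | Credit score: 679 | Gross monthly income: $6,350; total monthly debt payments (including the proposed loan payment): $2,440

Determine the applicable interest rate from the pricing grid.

Credit score 679 ≥ 678; DTI = 2,440/6,350 = 38.4% ≤ 40%
LTV: 17,700 ÷ 16,500 = 107.3%, within 115% cap
Row: 679 falls in 678–711. Column: 107.3% falls in 106.01–115%. Rate = 9.325%.

9.325%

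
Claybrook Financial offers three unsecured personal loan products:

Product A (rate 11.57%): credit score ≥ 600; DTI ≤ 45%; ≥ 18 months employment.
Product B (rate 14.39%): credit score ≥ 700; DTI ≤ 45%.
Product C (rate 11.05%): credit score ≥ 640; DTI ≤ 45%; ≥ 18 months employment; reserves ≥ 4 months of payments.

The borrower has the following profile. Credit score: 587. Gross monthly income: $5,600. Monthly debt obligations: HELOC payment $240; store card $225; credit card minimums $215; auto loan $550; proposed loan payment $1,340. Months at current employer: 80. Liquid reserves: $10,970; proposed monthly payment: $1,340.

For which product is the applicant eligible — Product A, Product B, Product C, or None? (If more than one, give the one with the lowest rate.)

Total debts = (240 + 225 + 215 + 550 + 1,340) = 2,570; DTI = 2,570/5,600 = 45.9%.
Reserves = 10,970/1,340 = 8.2 months.
Product A: score 587 < 600; DTI 45.9% > 45%; employment 80 ≥ 18 mo → does not qualify.
Product B: score 587 < 700; DTI 45.9% > 45% → does not qualify.
Product C: score 587 < 640; DTI 45.9% > 45%; employment 80 ≥ 18 mo; reserves 8.2 ≥ 4 mo → does not qualify.

None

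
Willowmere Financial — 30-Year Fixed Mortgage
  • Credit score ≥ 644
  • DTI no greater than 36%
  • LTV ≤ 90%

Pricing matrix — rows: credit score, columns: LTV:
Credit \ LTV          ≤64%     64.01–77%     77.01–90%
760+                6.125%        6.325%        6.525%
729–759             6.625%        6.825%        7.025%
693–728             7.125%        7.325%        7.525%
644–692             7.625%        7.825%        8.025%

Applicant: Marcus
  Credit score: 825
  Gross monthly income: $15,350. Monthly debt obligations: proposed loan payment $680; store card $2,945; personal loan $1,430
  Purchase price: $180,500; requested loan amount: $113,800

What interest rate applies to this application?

Credit score 825 ≥ 644; Total monthly debts = (680 + 2,945 + 1,430) = 5,055. DTI: 5,055 ÷ 15,350 = 32.9%, within the 36% cap
LTV: 113,800 ÷ 180,500 = 63%, within 90% cap
Credit 825 → row 760+; LTV 63% → column ≤64%. Grid cell → 6.125%.

6.125%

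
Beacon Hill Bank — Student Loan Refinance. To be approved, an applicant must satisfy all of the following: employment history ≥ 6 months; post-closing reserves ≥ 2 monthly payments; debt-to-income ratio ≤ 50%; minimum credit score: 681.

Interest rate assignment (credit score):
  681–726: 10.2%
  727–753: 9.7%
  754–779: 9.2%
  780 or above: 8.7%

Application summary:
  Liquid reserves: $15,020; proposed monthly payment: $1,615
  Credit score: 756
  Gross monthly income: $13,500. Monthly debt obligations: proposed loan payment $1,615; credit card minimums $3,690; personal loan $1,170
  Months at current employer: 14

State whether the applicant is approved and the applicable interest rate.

Credit score 756 ≥ 681 (meets minimum)
Total monthly debts = (1,615 + 3,690 + 1,170) = 6,475. Debt-to-income = 6,475/13,500 = 48% — meets 50% limit
Reserves: 15,020 ÷ 1,615 = 9.3 months (meets 2-month minimum)
Employment 14 ≥ 6 months
All requirements met. Score 756 falls in the 754–779 tier → 9.2%.

Approved at 9.2%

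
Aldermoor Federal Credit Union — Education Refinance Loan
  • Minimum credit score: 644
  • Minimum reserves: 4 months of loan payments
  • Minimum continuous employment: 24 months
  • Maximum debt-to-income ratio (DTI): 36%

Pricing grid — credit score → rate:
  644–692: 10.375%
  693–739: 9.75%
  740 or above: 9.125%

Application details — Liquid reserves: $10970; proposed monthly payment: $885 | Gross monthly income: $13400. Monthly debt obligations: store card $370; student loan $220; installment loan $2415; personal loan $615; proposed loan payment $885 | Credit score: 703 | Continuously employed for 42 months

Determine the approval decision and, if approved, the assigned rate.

Approved at 9.75%

Credit score 703 ≥ 644 (meets minimum)
Employment 42 ≥ 24 months
Reserves: 10,970 ÷ 885 = 12.4 months (meets 4-month minimum)
Total monthly debts = (370 + 220 + 2,415 + 615 + 885) = 4,505. Debt-to-income = 4,505/13,400 = 33.6% — meets 36% limit
All requirements met. Score 703 falls in the 693–739 tier → 9.75%.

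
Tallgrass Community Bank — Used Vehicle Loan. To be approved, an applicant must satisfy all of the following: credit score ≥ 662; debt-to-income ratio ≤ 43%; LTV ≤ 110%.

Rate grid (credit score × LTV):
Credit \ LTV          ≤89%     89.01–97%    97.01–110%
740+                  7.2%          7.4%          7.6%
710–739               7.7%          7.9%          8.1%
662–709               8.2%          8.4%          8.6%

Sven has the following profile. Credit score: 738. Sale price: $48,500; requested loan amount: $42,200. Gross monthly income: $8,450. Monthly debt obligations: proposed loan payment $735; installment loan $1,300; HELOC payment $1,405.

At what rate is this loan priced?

Credit score 738 ≥ 662; Total monthly debts = (735 + 1,300 + 1,405) = 3,440. DTI: 3,440 ÷ 8,450 = 40.7%, within the 43% cap
LTV: 42,200 ÷ 48,500 = 87%, within 110% cap
Row: 738 falls in 710–739. Column: 87% falls in ≤89%. Rate = 7.7%.

7.7%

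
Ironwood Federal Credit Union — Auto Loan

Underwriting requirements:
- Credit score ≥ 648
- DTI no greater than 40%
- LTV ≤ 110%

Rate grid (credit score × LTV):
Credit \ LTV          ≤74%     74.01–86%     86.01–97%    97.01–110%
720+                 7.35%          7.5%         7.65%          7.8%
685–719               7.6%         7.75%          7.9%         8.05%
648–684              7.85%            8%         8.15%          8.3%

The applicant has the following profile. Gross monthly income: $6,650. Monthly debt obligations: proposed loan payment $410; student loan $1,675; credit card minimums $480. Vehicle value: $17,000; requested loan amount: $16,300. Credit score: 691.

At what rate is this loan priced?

7.9%

Credit score 691 ≥ 648; Total monthly debts = (410 + 1,675 + 480) = 2,565. DTI: 2,565 ÷ 6,650 = 38.6%, within the 40% cap
LTV: 16,300 ÷ 17,000 = 95.9%, within 110% cap
Row: 691 falls in 685–719. Column: 95.9% falls in 86.01–97%. Rate = 7.9%.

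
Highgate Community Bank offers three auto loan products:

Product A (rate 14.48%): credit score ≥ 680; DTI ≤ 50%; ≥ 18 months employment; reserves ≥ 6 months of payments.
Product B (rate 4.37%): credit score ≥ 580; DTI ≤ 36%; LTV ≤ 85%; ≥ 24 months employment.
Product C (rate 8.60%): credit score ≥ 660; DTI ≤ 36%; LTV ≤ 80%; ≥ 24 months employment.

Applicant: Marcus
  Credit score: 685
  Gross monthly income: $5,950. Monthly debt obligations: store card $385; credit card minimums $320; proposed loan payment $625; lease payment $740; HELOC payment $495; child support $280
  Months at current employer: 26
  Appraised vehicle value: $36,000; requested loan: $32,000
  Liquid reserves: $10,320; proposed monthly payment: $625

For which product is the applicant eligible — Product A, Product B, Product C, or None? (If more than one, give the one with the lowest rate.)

Product A

Total debts = (385 + 320 + 625 + 740 + 495 + 280) = 2,845; DTI = 2,845/5,950 = 47.8%.
LTV = 32,000/36,000 = 88.9%.
Reserves = 10,320/625 = 16.5 months.
Product A: score 685 ≥ 680; DTI 47.8% ≤ 50%; employment 26 ≥ 18 mo; reserves 16.5 ≥ 6 mo → qualifies.
Product B: score 685 ≥ 580; DTI 47.8% > 36%; LTV 88.9% > 85%; employment 26 ≥ 24 mo → does not qualify.
Product C: score 685 ≥ 660; DTI 47.8% > 36%; LTV 88.9% > 80%; employment 26 ≥ 24 mo → does not qualify.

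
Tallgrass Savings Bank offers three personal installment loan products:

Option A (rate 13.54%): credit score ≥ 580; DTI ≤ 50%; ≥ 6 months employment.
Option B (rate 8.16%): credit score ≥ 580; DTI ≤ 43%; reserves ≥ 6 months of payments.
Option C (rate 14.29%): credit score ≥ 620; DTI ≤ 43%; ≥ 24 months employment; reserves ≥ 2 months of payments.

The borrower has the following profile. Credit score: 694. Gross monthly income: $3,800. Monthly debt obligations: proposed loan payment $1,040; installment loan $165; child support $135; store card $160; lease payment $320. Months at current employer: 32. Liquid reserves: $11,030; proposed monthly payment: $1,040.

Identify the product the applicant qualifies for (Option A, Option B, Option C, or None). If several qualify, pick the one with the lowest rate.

Total debts = (1,040 + 165 + 135 + 160 + 320) = 1,820; DTI = 1,820/3,800 = 47.9%.
Reserves = 11,030/1,040 = 10.6 months.
Option A: score 694 ≥ 580; DTI 47.9% ≤ 50%; employment 32 ≥ 6 mo → qualifies.
Option B: score 694 ≥ 580; DTI 47.9% > 43%; reserves 10.6 ≥ 6 mo → does not qualify.
Option C: score 694 ≥ 620; DTI 47.9% > 43%; employment 32 ≥ 24 mo; reserves 10.6 ≥ 2 mo → does not qualify.

Option A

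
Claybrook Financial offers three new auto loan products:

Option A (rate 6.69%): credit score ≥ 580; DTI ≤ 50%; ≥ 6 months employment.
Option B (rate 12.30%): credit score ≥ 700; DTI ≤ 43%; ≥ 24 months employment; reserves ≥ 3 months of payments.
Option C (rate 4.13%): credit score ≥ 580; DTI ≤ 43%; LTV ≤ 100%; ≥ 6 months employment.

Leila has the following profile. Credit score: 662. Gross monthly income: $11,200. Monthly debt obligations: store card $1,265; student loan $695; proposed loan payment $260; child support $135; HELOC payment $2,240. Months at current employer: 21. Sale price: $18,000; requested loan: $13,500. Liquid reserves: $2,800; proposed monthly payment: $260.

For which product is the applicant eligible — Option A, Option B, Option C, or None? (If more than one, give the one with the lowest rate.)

Option C

Total debts = (1,265 + 695 + 260 + 135 + 2,240) = 4,595; DTI = 4,595/11,200 = 41%.
LTV = 13,500/18,000 = 75%.
Reserves = 2,800/260 = 10.8 months.
Option A: score 662 ≥ 580; DTI 41% ≤ 50%; employment 21 ≥ 6 mo → qualifies.
Option B: score 662 < 700; DTI 41% ≤ 43%; employment 21 < 24 mo; reserves 10.8 ≥ 3 mo → does not qualify.
Option C: score 662 ≥ 580; DTI 41% ≤ 43%; LTV 75% ≤ 100%; employment 21 ≥ 6 mo → qualifies.
Qualifying: Option A, Option C. Lowest rate is 4.13% → Option C.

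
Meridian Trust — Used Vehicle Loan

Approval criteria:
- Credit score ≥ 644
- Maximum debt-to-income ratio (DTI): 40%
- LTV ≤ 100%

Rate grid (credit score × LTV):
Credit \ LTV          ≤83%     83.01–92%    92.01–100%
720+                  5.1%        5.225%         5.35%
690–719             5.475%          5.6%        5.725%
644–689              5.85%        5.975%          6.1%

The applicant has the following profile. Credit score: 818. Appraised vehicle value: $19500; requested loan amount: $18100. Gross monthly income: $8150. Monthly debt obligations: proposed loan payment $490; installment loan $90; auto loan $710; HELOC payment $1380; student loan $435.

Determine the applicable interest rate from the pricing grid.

Credit score 818 ≥ 644; Total monthly debts = (490 + 90 + 710 + 1,380 + 435) = 3,105. Debt-to-income = 3,105/8,150 = 38.1% — meets 40% limit
LTV: 18,100 ÷ 19,500 = 92.8%, within 100% cap
Credit 818 → row 720+; LTV 92.8% → column 92.01–100%. Grid cell → 5.35%.

5.35%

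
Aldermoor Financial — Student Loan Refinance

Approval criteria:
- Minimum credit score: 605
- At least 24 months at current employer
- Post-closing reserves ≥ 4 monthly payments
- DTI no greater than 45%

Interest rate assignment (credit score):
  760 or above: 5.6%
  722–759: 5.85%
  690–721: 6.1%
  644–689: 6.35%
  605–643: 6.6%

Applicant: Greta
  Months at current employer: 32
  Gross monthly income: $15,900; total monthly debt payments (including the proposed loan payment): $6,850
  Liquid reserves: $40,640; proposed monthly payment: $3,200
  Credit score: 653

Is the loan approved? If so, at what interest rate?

Approved at 6.35%

Credit score 653 ≥ 605 (meets minimum)
DTI = 6,850/15,900 = 43.1% ≤ 45%
Employment 32 ≥ 24 months
Liquid reserves cover 40,640/3,200 = 12.7 months — ≥ 4 required
All requirements met. Score 653 falls in the 644–689 tier → 6.35%.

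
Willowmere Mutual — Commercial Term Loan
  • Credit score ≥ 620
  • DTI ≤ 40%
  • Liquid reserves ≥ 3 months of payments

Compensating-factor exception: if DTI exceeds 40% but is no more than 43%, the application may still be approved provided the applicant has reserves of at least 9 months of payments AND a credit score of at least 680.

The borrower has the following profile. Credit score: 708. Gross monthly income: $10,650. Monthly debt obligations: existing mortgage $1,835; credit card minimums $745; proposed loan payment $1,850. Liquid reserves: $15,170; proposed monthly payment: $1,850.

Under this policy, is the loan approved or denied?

Denied

Credit score 708 ≥ 620 (meets base)
Total debts = (1,835 + 745 + 1,850) = 4,430. DTI = 4,430/10,650 = 41.6% > 40% — standard DTI limit exceeded.
Reserves: 15,170 ÷ 1,850 = 8.2 months (meets 3-month minimum)
41.6% falls in the override range (40%–43%), so the compensating-factor test applies.
Override check — reserves: 8.2 mo (short of 9); score: 708 (ok).
Override conditions not both satisfied; exception does not apply.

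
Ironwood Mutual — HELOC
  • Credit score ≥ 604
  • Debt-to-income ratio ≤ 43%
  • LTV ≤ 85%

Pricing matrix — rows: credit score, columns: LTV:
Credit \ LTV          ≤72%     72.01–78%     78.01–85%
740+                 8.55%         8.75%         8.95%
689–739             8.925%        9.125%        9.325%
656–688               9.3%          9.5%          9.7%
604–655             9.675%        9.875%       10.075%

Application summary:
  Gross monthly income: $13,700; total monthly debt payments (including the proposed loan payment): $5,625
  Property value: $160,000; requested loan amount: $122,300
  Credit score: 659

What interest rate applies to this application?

9.5%

Credit score 659 ≥ 604; DTI: 5,625 ÷ 13,700 = 41.1%, within the 43% cap
LTV = 122,300/160,000 = 76.4% ≤ 85%
Row: 659 falls in 656–688. Column: 76.4% falls in 72.01–78%. Rate = 9.5%.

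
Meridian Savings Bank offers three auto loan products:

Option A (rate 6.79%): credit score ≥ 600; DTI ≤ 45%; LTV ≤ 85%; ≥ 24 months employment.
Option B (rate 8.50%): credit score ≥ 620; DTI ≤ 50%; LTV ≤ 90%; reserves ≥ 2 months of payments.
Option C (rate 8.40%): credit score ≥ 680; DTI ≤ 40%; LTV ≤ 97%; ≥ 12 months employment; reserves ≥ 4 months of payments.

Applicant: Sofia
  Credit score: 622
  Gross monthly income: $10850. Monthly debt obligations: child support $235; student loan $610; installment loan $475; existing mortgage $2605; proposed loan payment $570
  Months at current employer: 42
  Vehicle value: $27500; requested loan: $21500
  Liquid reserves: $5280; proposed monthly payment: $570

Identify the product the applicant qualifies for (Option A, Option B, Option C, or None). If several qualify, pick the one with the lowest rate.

Total debts = (235 + 610 + 475 + 2,605 + 570) = 4,495; DTI = 4,495/10,850 = 41.4%.
LTV = 21,500/27,500 = 78.2%.
Reserves = 5,280/570 = 9.3 months.
Option A: score 622 ≥ 600; DTI 41.4% ≤ 45%; LTV 78.2% ≤ 85%; employment 42 ≥ 24 mo → qualifies.
Option B: score 622 ≥ 620; DTI 41.4% ≤ 50%; LTV 78.2% ≤ 90%; reserves 9.3 ≥ 2 mo → qualifies.
Option C: score 622 < 680; DTI 41.4% > 40%; LTV 78.2% ≤ 97%; employment 42 ≥ 12 mo; reserves 9.3 ≥ 4 mo → does not qualify.
Qualifying: Option A, Option B. Lowest rate is 6.79% → Option A.

Option A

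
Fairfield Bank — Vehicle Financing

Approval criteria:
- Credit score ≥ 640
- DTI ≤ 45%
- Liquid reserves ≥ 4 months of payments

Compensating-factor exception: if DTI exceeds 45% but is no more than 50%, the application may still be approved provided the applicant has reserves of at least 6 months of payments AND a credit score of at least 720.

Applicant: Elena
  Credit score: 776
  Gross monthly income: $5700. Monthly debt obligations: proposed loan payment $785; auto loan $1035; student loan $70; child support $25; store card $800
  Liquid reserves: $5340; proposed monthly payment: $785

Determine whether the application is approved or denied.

Credit score 776 ≥ 640 (meets base)
Total debts = (785 + 1,035 + 70 + 25 + 800) = 2,715. DTI = 2,715/5,700 = 47.6% > 45% — standard DTI limit exceeded.
Reserves: 5,340 ÷ 785 = 6.8 months (meets 4-month minimum)
47.6% falls in the override range (45%–50%), so the compensating-factor test applies.
Reserves 6.8 ≥ 6 months; credit score 776 ≥ 720.
Both override conditions satisfied; DTI exception granted.

Approved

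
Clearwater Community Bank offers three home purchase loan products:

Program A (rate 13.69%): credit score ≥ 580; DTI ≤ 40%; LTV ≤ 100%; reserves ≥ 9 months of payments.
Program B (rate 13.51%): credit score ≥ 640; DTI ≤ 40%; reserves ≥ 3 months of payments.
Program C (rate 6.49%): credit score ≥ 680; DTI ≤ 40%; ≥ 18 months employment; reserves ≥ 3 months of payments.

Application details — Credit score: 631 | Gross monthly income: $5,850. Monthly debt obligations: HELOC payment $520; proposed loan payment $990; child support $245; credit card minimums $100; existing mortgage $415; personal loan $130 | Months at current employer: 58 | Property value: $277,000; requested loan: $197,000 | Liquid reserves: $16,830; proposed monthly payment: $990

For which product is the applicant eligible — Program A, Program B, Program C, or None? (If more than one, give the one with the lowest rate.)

Total debts = (520 + 990 + 245 + 100 + 415 + 130) = 2,400; DTI = 2,400/5,850 = 41%.
LTV = 197,000/277,000 = 71.1%.
Reserves = 16,830/990 = 17.0 months.
Program A: score 631 ≥ 580; DTI 41% > 40%; LTV 71.1% ≤ 100%; reserves 17.0 ≥ 9 mo → does not qualify.
Program B: score 631 < 640; DTI 41% > 40%; reserves 17.0 ≥ 3 mo → does not qualify.
Program C: score 631 < 680; DTI 41% > 40%; employment 58 ≥ 18 mo; reserves 17.0 ≥ 3 mo → does not qualify.

None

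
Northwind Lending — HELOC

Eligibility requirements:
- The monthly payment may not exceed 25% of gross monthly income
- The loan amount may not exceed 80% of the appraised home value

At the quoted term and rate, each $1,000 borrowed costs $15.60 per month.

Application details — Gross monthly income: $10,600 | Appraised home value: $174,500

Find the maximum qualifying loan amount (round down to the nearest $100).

Payment cap: 25% × $10,600 = $2,650/month.
At $15.60 per $1,000, that supports 2,650/15.60 × 1,000 ≈ $169,871 → $169,800.
LTV cap: 80% × $174,500 = $139,600 → $139,600.
Binding constraint: loan-to-value.

$139,600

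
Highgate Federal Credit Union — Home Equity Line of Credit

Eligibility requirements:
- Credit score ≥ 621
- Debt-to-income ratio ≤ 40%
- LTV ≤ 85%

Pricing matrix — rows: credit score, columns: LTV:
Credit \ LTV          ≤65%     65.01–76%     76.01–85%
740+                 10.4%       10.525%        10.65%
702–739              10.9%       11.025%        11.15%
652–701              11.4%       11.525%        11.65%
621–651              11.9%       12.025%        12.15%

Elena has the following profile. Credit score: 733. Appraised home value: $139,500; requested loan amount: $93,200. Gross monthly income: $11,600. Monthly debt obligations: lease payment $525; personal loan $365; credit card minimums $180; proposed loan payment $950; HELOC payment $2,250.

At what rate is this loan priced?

Credit score 733 ≥ 621; Total monthly debts = (525 + 365 + 180 + 950 + 2,250) = 4,270. DTI: 4,270 ÷ 11,600 = 36.8%, within the 40% cap
LTV: 93,200 ÷ 139,500 = 66.8%, within 85% cap
Credit 733 → row 702–739; LTV 66.8% → column 65.01–76%. Grid cell → 11.025%.

11.025%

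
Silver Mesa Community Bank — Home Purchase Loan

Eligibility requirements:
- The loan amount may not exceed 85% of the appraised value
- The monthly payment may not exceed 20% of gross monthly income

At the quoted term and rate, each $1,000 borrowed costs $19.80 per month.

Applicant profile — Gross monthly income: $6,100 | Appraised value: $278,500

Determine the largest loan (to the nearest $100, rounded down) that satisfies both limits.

$61,600

Payment cap: 20% × $6,100 = $1,220/month.
At $19.80 per $1,000, that supports 1,220/19.80 × 1,000 ≈ $61,616 → $61,600.
LTV cap: 85% × $278,500 = $236,725 → $236,700.
Binding constraint: payment-to-income.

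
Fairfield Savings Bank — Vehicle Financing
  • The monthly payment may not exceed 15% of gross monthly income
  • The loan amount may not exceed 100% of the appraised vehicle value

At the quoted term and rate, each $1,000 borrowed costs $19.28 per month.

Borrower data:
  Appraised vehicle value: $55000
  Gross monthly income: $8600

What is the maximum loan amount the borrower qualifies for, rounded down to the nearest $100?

$55,000

Payment cap: 15% × $8,600 = $1,290/month.
At $19.28 per $1,000, that supports 1,290/19.28 × 1,000 ≈ $66,908 → $66,900.
LTV cap: 100% × $55,000 = $55,000 → $55,000.
Binding constraint: loan-to-value.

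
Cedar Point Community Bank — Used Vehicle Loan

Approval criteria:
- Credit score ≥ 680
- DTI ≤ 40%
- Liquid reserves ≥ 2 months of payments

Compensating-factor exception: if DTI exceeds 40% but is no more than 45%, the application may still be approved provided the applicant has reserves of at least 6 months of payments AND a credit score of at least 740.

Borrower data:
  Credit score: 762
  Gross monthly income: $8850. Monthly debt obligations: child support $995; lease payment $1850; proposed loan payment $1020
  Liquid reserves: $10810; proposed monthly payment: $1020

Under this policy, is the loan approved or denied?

Approved

Credit score 762 ≥ 680 (meets base)
Total debts = (995 + 1,850 + 1,020) = 3,865. DTI = 3,865/8,850 = 43.7% > 40% — standard DTI limit exceeded.
Liquid reserves cover 10,810/1,020 = 10.6 months — ≥ 2 required
DTI 43.7% is within the 40%–45% exception band; checking compensating factors.
Override check — reserves: 10.6 mo (ok); score: 762 (ok).
Both compensating conditions met → exception applies.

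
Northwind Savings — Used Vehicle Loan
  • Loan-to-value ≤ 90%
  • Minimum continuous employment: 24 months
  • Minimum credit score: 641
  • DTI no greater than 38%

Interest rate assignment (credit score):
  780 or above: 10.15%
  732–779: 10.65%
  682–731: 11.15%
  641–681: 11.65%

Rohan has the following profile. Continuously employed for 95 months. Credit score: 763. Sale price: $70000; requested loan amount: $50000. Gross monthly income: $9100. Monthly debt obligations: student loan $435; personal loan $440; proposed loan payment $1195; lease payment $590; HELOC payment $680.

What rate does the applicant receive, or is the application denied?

Credit score 763 ≥ 641 (meets minimum)
Total monthly debts = (435 + 440 + 1,195 + 590 + 680) = 3,340. DTI: 3,340 ÷ 9,100 = 36.7%, within the 38% cap
LTV = 50,000/70,000 = 71.4% ≤ 90%
Employment 95 ≥ 24 months
All requirements met. Score 763 falls in the 732–779 tier → 10.65%.

Approved at 10.65%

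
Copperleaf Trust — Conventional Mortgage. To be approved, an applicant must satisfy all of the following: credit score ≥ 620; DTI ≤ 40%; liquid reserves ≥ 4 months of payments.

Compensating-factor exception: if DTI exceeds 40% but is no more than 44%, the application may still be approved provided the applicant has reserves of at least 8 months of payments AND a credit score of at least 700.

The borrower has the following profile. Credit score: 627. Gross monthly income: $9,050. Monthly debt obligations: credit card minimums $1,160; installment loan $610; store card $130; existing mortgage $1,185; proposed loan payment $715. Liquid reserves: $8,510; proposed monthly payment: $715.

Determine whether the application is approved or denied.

Denied

Credit score 627 ≥ 620 (meets base)
Total debts = (1,160 + 610 + 130 + 1,185 + 715) = 3,800. DTI: 3,800 ÷ 9,050 = 42%, over the 40% base limit.
Reserves = 8,510/715 = 11.9 months ≥ 4
DTI 42% is within the 40%–44% exception band; checking compensating factors.
Reserves 11.9 ≥ 8 months; credit score 627 < 700.
Compensating-factor requirement not fully met.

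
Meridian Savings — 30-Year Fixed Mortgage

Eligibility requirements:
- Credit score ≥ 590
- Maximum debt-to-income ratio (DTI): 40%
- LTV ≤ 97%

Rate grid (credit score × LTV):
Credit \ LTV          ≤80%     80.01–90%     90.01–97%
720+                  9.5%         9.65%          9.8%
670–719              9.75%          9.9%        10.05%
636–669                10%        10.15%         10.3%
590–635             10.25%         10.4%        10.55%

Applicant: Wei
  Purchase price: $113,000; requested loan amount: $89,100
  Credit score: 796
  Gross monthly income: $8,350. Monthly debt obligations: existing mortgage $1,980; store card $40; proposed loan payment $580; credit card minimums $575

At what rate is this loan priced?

9.5%

Credit score 796 ≥ 590; Total monthly debts = (1,980 + 40 + 580 + 575) = 3,175. Debt-to-income = 3,175/8,350 = 38% — meets 40% limit
LTV = 89,100/113,000 = 78.8% ≤ 97%
Credit 796 → row 720+; LTV 78.8% → column ≤80%. Grid cell → 9.5%.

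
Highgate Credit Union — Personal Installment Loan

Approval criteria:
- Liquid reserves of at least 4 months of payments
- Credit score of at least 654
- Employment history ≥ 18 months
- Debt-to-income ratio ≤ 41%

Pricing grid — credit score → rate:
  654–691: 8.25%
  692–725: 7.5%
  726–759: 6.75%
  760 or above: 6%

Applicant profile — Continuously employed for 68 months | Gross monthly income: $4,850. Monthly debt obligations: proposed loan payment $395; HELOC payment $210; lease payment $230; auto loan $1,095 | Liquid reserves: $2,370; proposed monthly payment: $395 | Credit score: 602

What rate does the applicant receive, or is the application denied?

Denied

Credit score 602 < 654 (below minimum)
Total monthly debts = (395 + 210 + 230 + 1,095) = 1,930. DTI = 1,930/4,850 = 39.8% ≤ 41%
Liquid reserves cover 2,370/395 = 6.0 months — ≥ 4 required
Employment 68 ≥ 18 months
Not all requirements met → denied.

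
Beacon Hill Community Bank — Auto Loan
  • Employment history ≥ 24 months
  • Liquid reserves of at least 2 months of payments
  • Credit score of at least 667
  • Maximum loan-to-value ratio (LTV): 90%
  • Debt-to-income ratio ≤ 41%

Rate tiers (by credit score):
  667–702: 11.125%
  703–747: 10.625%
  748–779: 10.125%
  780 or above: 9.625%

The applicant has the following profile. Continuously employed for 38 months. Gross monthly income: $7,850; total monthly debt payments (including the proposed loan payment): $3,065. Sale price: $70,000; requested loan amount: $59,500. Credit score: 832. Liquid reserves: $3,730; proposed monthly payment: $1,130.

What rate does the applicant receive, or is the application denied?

Approved at 9.625%

Credit score 832 ≥ 667 (meets minimum)
Liquid reserves cover 3,730/1,130 = 3.3 months — ≥ 2 required
LTV: 59,500 ÷ 70,000 = 85%, within 90% cap
Employment 38 ≥ 24 months
DTI: 3,065 ÷ 7,850 = 39%, within the 41% cap
All requirements met. Score 832 falls in the 780 or above tier → 9.625%.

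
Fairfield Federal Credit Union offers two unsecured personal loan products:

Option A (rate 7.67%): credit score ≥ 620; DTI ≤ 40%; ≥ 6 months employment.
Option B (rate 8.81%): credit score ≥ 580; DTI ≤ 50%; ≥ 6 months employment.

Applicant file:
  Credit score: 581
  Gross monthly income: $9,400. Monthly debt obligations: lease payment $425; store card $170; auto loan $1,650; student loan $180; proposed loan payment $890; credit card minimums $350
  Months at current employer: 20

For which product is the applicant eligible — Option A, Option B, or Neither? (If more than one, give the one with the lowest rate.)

Option B

Total debts = (425 + 170 + 1,650 + 180 + 890 + 350) = 3,665; DTI = 3,665/9,400 = 39%.
Option A: score 581 < 620; DTI 39% ≤ 40%; employment 20 ≥ 6 mo → does not qualify.
Option B: score 581 ≥ 580; DTI 39% ≤ 50%; employment 20 ≥ 6 mo → qualifies.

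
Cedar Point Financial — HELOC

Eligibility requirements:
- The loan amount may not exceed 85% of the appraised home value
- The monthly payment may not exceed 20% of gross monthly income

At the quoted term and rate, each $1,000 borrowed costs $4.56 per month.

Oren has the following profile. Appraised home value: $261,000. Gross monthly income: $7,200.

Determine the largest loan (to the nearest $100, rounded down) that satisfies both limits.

$221,800

Payment cap: 20% × $7,200 = $1,440/month.
At $4.56 per $1,000, that supports 1,440/4.56 × 1,000 ≈ $315,789 → $315,700.
LTV cap: 85% × $261,000 = $221,850 → $221,800.
Binding constraint: loan-to-value.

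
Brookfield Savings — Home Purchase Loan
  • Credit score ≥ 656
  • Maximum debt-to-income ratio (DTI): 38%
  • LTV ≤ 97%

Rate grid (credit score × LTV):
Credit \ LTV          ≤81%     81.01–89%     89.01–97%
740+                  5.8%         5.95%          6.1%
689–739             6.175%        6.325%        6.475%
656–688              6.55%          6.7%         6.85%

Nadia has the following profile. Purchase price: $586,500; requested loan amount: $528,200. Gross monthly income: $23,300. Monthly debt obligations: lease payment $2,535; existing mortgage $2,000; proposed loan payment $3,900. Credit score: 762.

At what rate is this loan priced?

Credit score 762 ≥ 656; Total monthly debts = (2,535 + 2,000 + 3,900) = 8,435. DTI: 8,435 ÷ 23,300 = 36.2%, within the 38% cap
LTV: 528,200 ÷ 586,500 = 90.1%, within 97% cap
Credit 762 → row 740+; LTV 90.1% → column 89.01–97%. Grid cell → 6.1%.

6.1%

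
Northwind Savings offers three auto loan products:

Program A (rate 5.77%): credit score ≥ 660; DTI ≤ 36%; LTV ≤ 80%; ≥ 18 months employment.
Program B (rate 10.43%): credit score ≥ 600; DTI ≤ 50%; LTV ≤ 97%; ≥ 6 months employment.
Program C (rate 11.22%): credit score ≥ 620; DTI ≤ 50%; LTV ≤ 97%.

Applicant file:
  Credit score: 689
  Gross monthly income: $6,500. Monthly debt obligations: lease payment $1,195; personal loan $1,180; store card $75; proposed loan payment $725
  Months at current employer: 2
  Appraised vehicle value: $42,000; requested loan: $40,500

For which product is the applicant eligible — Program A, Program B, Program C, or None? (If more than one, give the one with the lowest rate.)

Program C

Total debts = (1,195 + 1,180 + 75 + 725) = 3,175; DTI = 3,175/6,500 = 48.8%.
LTV = 40,500/42,000 = 96.4%.
Program A: score 689 ≥ 660; DTI 48.8% > 36%; LTV 96.4% > 80%; employment 2 < 18 mo → does not qualify.
Program B: score 689 ≥ 600; DTI 48.8% ≤ 50%; LTV 96.4% ≤ 97%; employment 2 < 6 mo → does not qualify.
Program C: score 689 ≥ 620; DTI 48.8% ≤ 50%; LTV 96.4% ≤ 97% → qualifies.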